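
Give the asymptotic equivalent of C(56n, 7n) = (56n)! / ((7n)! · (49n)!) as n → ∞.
C(56n, 7n) ~ (16777216/823543)^(7n) · sqrt(4/(7π·7n))

Write N = 7n. Apply Stirling to each factorial:
  (8N)! ~ sqrt(2π·8N) · (8N/e)^(8N),
  N! ~ sqrt(2π N) · (N/e)^N,
  (7N)! ~ sqrt(2π·7N) · (7N/e)^(7N).
The exponential factors combine to (8N)^(8N) / (N^N · (7N)^(7N)) = 8^(8N)/7^(7N) = (8^8/7^7)^N = (16777216/823543)^N.
The square-root prefactors combine to sqrt(2π·8N) / (sqrt(2π N)·sqrt(2π·7N)) = sqrt(8 / (2π·7·N)) = sqrt(4/(7π·7n)).
Substituting N = 7n: C(56n, 7n) ~ (16777216/823543)^(7n) · sqrt(4/(7π·7n)).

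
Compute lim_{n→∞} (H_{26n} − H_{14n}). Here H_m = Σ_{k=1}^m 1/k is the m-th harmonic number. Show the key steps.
lim = ln(26/14) = ln(13/7)

Euler-Maclaurin gives H_m = ln m + γ + 1/(2m) + O(1/m^2). The γ and O(1/m) terms cancel in the difference:
  H_{26n} − H_{14n} = ln(26n) − ln(14n) + O(1/n) = ln(26/14) + O(1/n).
Hence the limit is ln(26/14) = ln(13/7).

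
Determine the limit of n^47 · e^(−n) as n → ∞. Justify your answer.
lim = 0

Exponentials with base > 1 dominate every fixed polynomial: for any fixed c, n^c / e^n → 0 as n → ∞ (e.g. by the ratio test, or since e^n grows faster than any power of n). Hence n^47 · e^(−n) = n^47 / e^n → 0.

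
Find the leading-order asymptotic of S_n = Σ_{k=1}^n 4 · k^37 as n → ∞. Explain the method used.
S_n ~ 2 · n^38 / 19

By integral comparison (Euler-Maclaurin), Σ_{k=1}^n 4 · k^37 = 4 · ∫_0^n x^37 dx + O(n^37) = 4 · n^38/38 = 2 · n^38 / 19 + O(n^37). (Equivalently, Faulhaber's formula gives the same leading term.)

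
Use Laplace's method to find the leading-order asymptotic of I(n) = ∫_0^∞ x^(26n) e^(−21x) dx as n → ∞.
I(n) ~ (sqrt(2π·26n) / 21) · (26n/(21e))^(26n)

Write the integrand as exp(26n ln x − 21x) and set f(x) = 26n ln x − 21x. Then f'(x) = 26n/x − 21 = 0 at x* = 26n/21, and f''(x*) = −26n/x*^2 = −21^2/(26n). Laplace's method (interior maximum) gives
  I(n) ~ e^(f(x*)) · sqrt(2π / |f''(x*)|)
        = exp(26n ln(26n/21) − 26n) · sqrt(2π · 26n / 21^2)
        = (26n/21)^(26n) e^(−26n) · sqrt(2π·26n) / 21
        = (sqrt(2π·26n) / 21) · (26n/(21e))^(26n).
This matches Γ(26n+1)/21^(26n+1) with Stirling applied to Γ.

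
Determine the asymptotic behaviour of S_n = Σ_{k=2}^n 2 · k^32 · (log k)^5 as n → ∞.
S_n ~ 2 · n^33 · (log n)^5 / 33

By integral comparison, S_n = ∫_1^n 2 · x^32 · (log x)^5 dx + O(n^32 · (log n)^5). For the integral, the leading term of ∫_1^n x^32 (log x)^5 dx is n^33/33 · (log n)^5 (by repeated integration by parts; each step lowers the log-exponent and produces a relatively O(1/log n) correction). Hence S_n ~ 2 · n^33 · (log n)^5 / 33.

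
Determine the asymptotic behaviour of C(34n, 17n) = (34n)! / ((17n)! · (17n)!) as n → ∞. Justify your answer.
C(34n, 17n) ~ (4)^(17n) · sqrt(1/(π·17n))

Write N = 17n. Apply Stirling to each factorial:
  (2N)! ~ sqrt(2π·2N) · (2N/e)^(2N),
  N! ~ sqrt(2π N) · (N/e)^N,
  (1N)! ~ sqrt(2π·1N) · (1N/e)^(1N).
The exponential factors combine to (2N)^(2N) / (N^N · (1N)^(1N)) = 2^(2N)/1^(1N) = (2^2/1^1)^N = (4)^N.
The square-root prefactors combine to sqrt(2π·2N) / (sqrt(2π N)·sqrt(2π·1N)) = sqrt(2 / (2π·1·N)) = sqrt(1/(π·17n)).
Substituting N = 17n: C(34n, 17n) ~ (4)^(17n) · sqrt(1/(π·17n)).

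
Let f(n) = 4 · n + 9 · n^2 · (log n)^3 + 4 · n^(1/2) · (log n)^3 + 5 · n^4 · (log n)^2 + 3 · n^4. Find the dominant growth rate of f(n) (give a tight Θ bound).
f(n) ∈ Θ(n^4 · (log n)^2)

Compare the terms by growth order. For large n, n^a · (log n)^b dominates n^a' · (log n)^b' iff a > a', or (a = a' and b > b'). Ranking the 5 terms shows the dominant one is 5 · n^4 · (log n)^2. Hence f(n) ∈ Θ(n^4 · (log n)^2).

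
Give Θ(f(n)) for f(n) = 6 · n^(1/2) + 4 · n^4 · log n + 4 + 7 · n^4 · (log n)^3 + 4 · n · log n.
f(n) ∈ Θ(n^4 · (log n)^3)

Compare the terms by growth order. For large n, n^a · (log n)^b dominates n^a' · (log n)^b' iff a > a', or (a = a' and b > b'). Ranking the 5 terms shows the dominant one is 7 · n^4 · (log n)^3. Hence f(n) ∈ Θ(n^4 · (log n)^3).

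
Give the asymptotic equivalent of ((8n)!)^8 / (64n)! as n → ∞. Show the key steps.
((8n)!)^8/(64n)! ~ ((2π·8n)^(7/2) / sqrt(8)) · 8^(−8·8n)  →  0

Write N = 8n. Stirling: N! ~ sqrt(2π N)(N/e)^N and (8N)! ~ sqrt(2π·8N)·(8N/e)^(8N).
  (N!)^8/(8N)! ~ (2π N)^(8/2) (N/e)^(8N) / [sqrt(2π·8N) (8N/e)^(8N)]
     = (2π N)^(8/2) / sqrt(2π·8N) · (N/(8N))^(8N)
     = (2π N)^((8−1)/2) / sqrt(8) · 8^(−8N).
Since 8^8 > 1, the factor 8^(−8N) decays exponentially, so the ratio → 0. Substituting N = 8n gives the stated form.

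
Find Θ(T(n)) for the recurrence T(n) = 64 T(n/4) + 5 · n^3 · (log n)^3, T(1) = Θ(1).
T(n) = Θ(n^3 · (log n)^4)

Here log_4 64 = 3 and f(n) = 5 · n^3 · (log n)^3 = Θ(n^(log_4 64) · (log n)^3). This is the extended Case 2 of the master theorem (f matches the critical exponent up to log factors), giving T(n) = Θ(n^(log_4 64) · (log n)^(3+1)) = Θ(n^3 · (log n)^4).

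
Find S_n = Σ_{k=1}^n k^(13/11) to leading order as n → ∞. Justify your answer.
S_n ~ (11/24) · n^(24/11)

Integral comparison: Σ_{k=1}^n k^(13/11) = ∫_0^n x^(13/11) dx + O(n^(13/11)). The integral is n^(1 + 13/11) / (1 + 13/11) = n^((13+11)/11) / ((13+11)/11) = (11/24) · n^(24/11).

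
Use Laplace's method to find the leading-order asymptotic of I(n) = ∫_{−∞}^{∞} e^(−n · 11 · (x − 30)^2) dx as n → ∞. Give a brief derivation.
I(n) = sqrt(π/(11n))

Here φ(x) = 11 · (x − 30)^2 has its unique minimum at x* = 30 with φ(x*) = 0 and φ''(x*) = 22. Laplace's method gives
  I(n) ~ e^(−n φ(x*)) · sqrt(2π / (n · φ''(x*))) = sqrt(2π / (22n)) = sqrt(π/(11n)).
This is exact: substituting u = (x − 30)·sqrt(11n) gives I(n) = (1/sqrt(11n)) ∫_{−∞}^{∞} e^(−u^2) du = sqrt(π/(11n)).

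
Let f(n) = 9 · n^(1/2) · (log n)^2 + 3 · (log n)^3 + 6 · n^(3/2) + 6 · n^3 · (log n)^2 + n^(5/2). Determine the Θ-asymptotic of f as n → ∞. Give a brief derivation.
f(n) ∈ Θ(n^3 · (log n)^2)

Compare the terms by growth order. For large n, n^a · (log n)^b dominates n^a' · (log n)^b' iff a > a', or (a = a' and b > b'). Ranking the 5 terms shows the dominant one is 6 · n^3 · (log n)^2. Hence f(n) ∈ Θ(n^3 · (log n)^2).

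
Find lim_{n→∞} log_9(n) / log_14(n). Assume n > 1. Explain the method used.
lim = ln(14) / ln(9) = log_9(14)

Change of base: log_9(n) = ln n / ln 9 and log_14(n) = ln n / ln 14. The ratio is (ln n / ln 9) · (ln 14 / ln n) = ln 14 / ln 9, a constant independent of n. So the limit is ln 14 / ln 9 = log_9(14).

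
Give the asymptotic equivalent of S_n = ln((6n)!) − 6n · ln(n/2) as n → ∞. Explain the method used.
S_n ~ 6n · (ln 12 − 1) + O(ln n)

Stirling: ln((6n)!) = 6n ln(6n) − 6n + O(ln n).
  S_n = 6n ln(6n) − 6n − 6n ln(n/2) + O(ln n)
      = 6n ln(6n) − 6n ln n + 6n ln 2 − 6n + O(ln n)
      = 6n ln 6 + 6n ln 2 − 6n + O(ln n)
      = 6n (ln 12 − 1) + O(ln n).
Numerically ln(12) − 1 ≈ 1.4849.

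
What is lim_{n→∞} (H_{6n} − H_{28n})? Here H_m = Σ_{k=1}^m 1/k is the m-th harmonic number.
lim = ln(6/28) = ln(3/14)

Euler-Maclaurin gives H_m = ln m + γ + 1/(2m) + O(1/m^2). The γ and O(1/m) terms cancel in the difference:
  H_{6n} − H_{28n} = ln(6n) − ln(28n) + O(1/n) = ln(6/28) + O(1/n).
Hence the limit is ln(6/28) = ln(3/14).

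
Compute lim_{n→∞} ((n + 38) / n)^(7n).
lim = e^266

Rewrite as (1 + 38/n)^(7n). By the standard limit (1 + x/n)^n → e^x, we have (1 + 38/n)^n → e^38, and raising to the 7th power gives e^266.
More precisely, ln[(1 + 38/n)^(7n)] = 7n · ln(1 + 38/n) = 7n · (38/n + O(1/n^2)) = 266 + O(1/n) → 266.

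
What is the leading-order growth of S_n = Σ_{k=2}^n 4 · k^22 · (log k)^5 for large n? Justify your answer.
S_n ~ 4 · n^23 · (log n)^5 / 23

By integral comparison, S_n = ∫_1^n 4 · x^22 · (log x)^5 dx + O(n^22 · (log n)^5). For the integral, the leading term of ∫_1^n x^22 (log x)^5 dx is n^23/23 · (log n)^5 (by repeated integration by parts; each step lowers the log-exponent and produces a relatively O(1/log n) correction). Hence S_n ~ 4 · n^23 · (log n)^5 / 23.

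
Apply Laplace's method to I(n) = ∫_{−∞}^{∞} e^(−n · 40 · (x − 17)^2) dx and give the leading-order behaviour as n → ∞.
I(n) = sqrt(π/(40n))

Here φ(x) = 40 · (x − 17)^2 has its unique minimum at x* = 17 with φ(x*) = 0 and φ''(x*) = 80. Laplace's method gives
  I(n) ~ e^(−n φ(x*)) · sqrt(2π / (n · φ''(x*))) = sqrt(2π / (80n)) = sqrt(π/(40n)).
This is exact: substituting u = (x − 17)·sqrt(40n) gives I(n) = (1/sqrt(40n)) ∫_{−∞}^{∞} e^(−u^2) du = sqrt(π/(40n)).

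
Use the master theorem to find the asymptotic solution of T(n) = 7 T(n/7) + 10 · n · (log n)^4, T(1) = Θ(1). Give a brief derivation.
T(n) = Θ(n · (log n)^5)

Here log_7 7 = 1 and f(n) = 10 · n · (log n)^4 = Θ(n^(log_7 7) · (log n)^4). This is the extended Case 2 of the master theorem (f matches the critical exponent up to log factors), giving T(n) = Θ(n^(log_7 7) · (log n)^(4+1)) = Θ(n · (log n)^5).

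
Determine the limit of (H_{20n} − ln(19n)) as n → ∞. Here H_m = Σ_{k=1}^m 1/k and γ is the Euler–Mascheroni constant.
lim = ln(20/19) + γ

By Euler-Maclaurin, H_m = ln m + γ + O(1/m). So
  H_{20n} − ln(19n) = ln(20n) + γ − ln(19n) + O(1/n)
                       = ln(20/19) + γ + O(1/n).
Hence the limit is ln(20/19) + γ.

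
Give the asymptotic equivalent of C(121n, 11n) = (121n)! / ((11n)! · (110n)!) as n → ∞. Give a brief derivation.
C(121n, 11n) ~ (285311670611/10000000000)^(11n) · sqrt(11/(20π·11n))

Write N = 11n. Apply Stirling to each factorial:
  (11N)! ~ sqrt(2π·11N) · (11N/e)^(11N),
  N! ~ sqrt(2π N) · (N/e)^N,
  (10N)! ~ sqrt(2π·10N) · (10N/e)^(10N).
The exponential factors combine to (11N)^(11N) / (N^N · (10N)^(10N)) = 11^(11N)/10^(10N) = (11^11/10^10)^N = (285311670611/10000000000)^N.
The square-root prefactors combine to sqrt(2π·11N) / (sqrt(2π N)·sqrt(2π·10N)) = sqrt(11 / (2π·10·N)) = sqrt(11/(20π·11n)).
Substituting N = 11n: C(121n, 11n) ~ (285311670611/10000000000)^(11n) · sqrt(11/(20π·11n)).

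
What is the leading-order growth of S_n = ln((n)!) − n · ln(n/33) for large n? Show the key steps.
S_n ~ n · (ln 33 − 1) + O(ln n)

Stirling: ln((n)!) = n ln(n) − n + O(ln n).
  S_n = n ln(n) − n − n ln(n/33) + O(ln n)
      = n ln(n) − n ln n + n ln 33 − n + O(ln n)
      = n ln 33 − n + O(ln n)
      = n (ln 33 − 1) + O(ln n).
Numerically ln(33) − 1 ≈ 2.4965.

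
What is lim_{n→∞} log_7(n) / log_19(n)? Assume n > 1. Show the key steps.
lim = ln(19) / ln(7) = log_7(19)

Change of base: log_7(n) = ln n / ln 7 and log_19(n) = ln n / ln 19. The ratio is (ln n / ln 7) · (ln 19 / ln n) = ln 19 / ln 7, a constant independent of n. So the limit is ln 19 / ln 7 = log_7(19).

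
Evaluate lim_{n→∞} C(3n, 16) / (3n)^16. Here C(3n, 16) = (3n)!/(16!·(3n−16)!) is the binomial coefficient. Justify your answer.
lim = 1/16! = 1/20922789888000

With N = 3n → ∞: C(N, 16) / N^16 = [N(N−1)…(N−15)] / (16! · N^16) = (1/16!) · 1 · (1 − 1/(3n)) · … · (1 − 15/(3n)). Each factor → 1 as N → ∞, so the limit is 1/16! = 1/20922789888000.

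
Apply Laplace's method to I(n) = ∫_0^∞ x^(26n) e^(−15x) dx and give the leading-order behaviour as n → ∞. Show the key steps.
I(n) ~ (sqrt(2π·26n) / 15) · (26n/(15e))^(26n)

Write the integrand as exp(26n ln x − 15x) and set f(x) = 26n ln x − 15x. Then f'(x) = 26n/x − 15 = 0 at x* = 26n/15, and f''(x*) = −26n/x*^2 = −15^2/(26n). Laplace's method (interior maximum) gives
  I(n) ~ e^(f(x*)) · sqrt(2π / |f''(x*)|)
        = exp(26n ln(26n/15) − 26n) · sqrt(2π · 26n / 15^2)
        = (26n/15)^(26n) e^(−26n) · sqrt(2π·26n) / 15
        = (sqrt(2π·26n) / 15) · (26n/(15e))^(26n).
This matches Γ(26n+1)/15^(26n+1) with Stirling applied to Γ.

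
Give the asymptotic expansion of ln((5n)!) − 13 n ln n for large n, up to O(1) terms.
ln((5n)!) − 13 n ln n = −8 n ln n + 5(ln 5 − 1) n + (1/2) ln(2π·5n) + O(1/n)

Stirling: ln((5n)!) = 5n ln(5n) − 5n + (1/2) ln(2π·5n) + O(1/n).
Expand 5n ln(5n) = 5n (ln n + ln 5) = 5n ln n + 5n ln 5.
Subtract 13n ln n: leading term is (5 − 13) n ln n = −8 n ln n. The next term is 5n ln 5 − 5n = 5(ln 5 − 1) n. Then the (1/2) ln(2π·5n) correction.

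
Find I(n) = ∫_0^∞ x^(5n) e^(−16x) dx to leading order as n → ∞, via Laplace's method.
I(n) ~ (sqrt(2π·5n) / 16) · (5n/(16e))^(5n)

Write the integrand as exp(5n ln x − 16x) and set f(x) = 5n ln x − 16x. Then f'(x) = 5n/x − 16 = 0 at x* = 5n/16, and f''(x*) = −5n/x*^2 = −16^2/(5n). Laplace's method (interior maximum) gives
  I(n) ~ e^(f(x*)) · sqrt(2π / |f''(x*)|)
        = exp(5n ln(5n/16) − 5n) · sqrt(2π · 5n / 16^2)
        = (5n/16)^(5n) e^(−5n) · sqrt(2π·5n) / 16
        = (sqrt(2π·5n) / 16) · (5n/(16e))^(5n).
This matches Γ(5n+1)/16^(5n+1) with Stirling applied to Γ.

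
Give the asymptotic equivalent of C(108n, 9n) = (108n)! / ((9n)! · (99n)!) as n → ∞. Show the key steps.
C(108n, 9n) ~ (8916100448256/285311670611)^(9n) · sqrt(6/(11π·9n))

Write N = 9n. Apply Stirling to each factorial:
  (12N)! ~ sqrt(2π·12N) · (12N/e)^(12N),
  N! ~ sqrt(2π N) · (N/e)^N,
  (11N)! ~ sqrt(2π·11N) · (11N/e)^(11N).
The exponential factors combine to (12N)^(12N) / (N^N · (11N)^(11N)) = 12^(12N)/11^(11N) = (12^12/11^11)^N = (8916100448256/285311670611)^N.
The square-root prefactors combine to sqrt(2π·12N) / (sqrt(2π N)·sqrt(2π·11N)) = sqrt(12 / (2π·11·N)) = sqrt(6/(11π·9n)).
Substituting N = 9n: C(108n, 9n) ~ (8916100448256/285311670611)^(9n) · sqrt(6/(11π·9n)).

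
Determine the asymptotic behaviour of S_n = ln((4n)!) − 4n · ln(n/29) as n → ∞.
S_n ~ 4n · (ln 116 − 1) + O(ln n)

Stirling: ln((4n)!) = 4n ln(4n) − 4n + O(ln n).
  S_n = 4n ln(4n) − 4n − 4n ln(n/29) + O(ln n)
      = 4n ln(4n) − 4n ln n + 4n ln 29 − 4n + O(ln n)
      = 4n ln 4 + 4n ln 29 − 4n + O(ln n)
      = 4n (ln 116 − 1) + O(ln n).
Numerically ln(116) − 1 ≈ 3.7536.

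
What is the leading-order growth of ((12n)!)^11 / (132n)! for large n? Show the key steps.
((12n)!)^11/(132n)! ~ ((2π·12n)^(10/2) / sqrt(11)) · 11^(−11·12n)  →  0

Write N = 12n. Stirling: N! ~ sqrt(2π N)(N/e)^N and (11N)! ~ sqrt(2π·11N)·(11N/e)^(11N).
  (N!)^11/(11N)! ~ (2π N)^(11/2) (N/e)^(11N) / [sqrt(2π·11N) (11N/e)^(11N)]
     = (2π N)^(11/2) / sqrt(2π·11N) · (N/(11N))^(11N)
     = (2π N)^((11−1)/2) / sqrt(11) · 11^(−11N).
Since 11^11 > 1, the factor 11^(−11N) decays exponentially, so the ratio → 0. Substituting N = 12n gives the stated form.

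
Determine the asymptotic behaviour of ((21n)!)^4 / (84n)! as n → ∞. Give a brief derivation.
((21n)!)^4/(84n)! ~ ((2π·21n)^(3/2) / 2) · 4^(−4·21n)  →  0

Write N = 21n. Stirling: N! ~ sqrt(2π N)(N/e)^N and (4N)! ~ sqrt(2π·4N)·(4N/e)^(4N).
  (N!)^4/(4N)! ~ (2π N)^(4/2) (N/e)^(4N) / [sqrt(2π·4N) (4N/e)^(4N)]
     = (2π N)^(4/2) / sqrt(2π·4N) · (N/(4N))^(4N)
     = (2π N)^((4−1)/2) / 2 · 4^(−4N).
Since 4^4 > 1, the factor 4^(−4N) decays exponentially, so the ratio → 0. Substituting N = 21n gives the stated form.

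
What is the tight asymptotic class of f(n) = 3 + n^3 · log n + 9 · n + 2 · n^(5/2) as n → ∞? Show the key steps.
f(n) ∈ Θ(n^3 · log n)

Compare the terms by growth order. For large n, n^a · (log n)^b dominates n^a' · (log n)^b' iff a > a', or (a = a' and b > b'). Ranking the 4 terms shows the dominant one is n^3 · log n. Hence f(n) ∈ Θ(n^3 · log n).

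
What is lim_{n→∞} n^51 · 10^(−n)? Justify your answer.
lim = 0

Exponentials with base > 1 dominate every fixed polynomial: for any fixed c, n^c / 10^n → 0 as n → ∞ (e.g. by the ratio test, or by writing 10^n = e^(n ln 10) and noting e^(n ln 10) / n^c → ∞). Hence n^51 · 10^(−n) = n^51 / 10^n → 0.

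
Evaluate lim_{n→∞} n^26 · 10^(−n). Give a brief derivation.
lim = 0

Exponentials with base > 1 dominate every fixed polynomial: for any fixed c, n^c / 10^n → 0 as n → ∞ (e.g. by the ratio test, or by writing 10^n = e^(n ln 10) and noting e^(n ln 10) / n^c → ∞). Hence n^26 · 10^(−n) = n^26 / 10^n → 0.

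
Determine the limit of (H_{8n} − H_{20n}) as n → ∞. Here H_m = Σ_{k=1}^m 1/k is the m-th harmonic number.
lim = ln(8/20) = ln(2/5)

Euler-Maclaurin gives H_m = ln m + γ + 1/(2m) + O(1/m^2). The γ and O(1/m) terms cancel in the difference:
  H_{8n} − H_{20n} = ln(8n) − ln(20n) + O(1/n) = ln(8/20) + O(1/n).
Hence the limit is ln(8/20) = ln(2/5).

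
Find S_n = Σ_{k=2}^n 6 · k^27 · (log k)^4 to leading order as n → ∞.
S_n ~ 3 · n^28 · (log n)^4 / 14

By integral comparison, S_n = ∫_1^n 6 · x^27 · (log x)^4 dx + O(n^27 · (log n)^4). For the integral, the leading term of ∫_1^n x^27 (log x)^4 dx is n^28/28 · (log n)^4 (by repeated integration by parts; each step lowers the log-exponent and produces a relatively O(1/log n) correction). Hence S_n ~ 3 · n^28 · (log n)^4 / 14.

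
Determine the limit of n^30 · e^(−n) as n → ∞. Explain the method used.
lim = 0

Exponentials with base > 1 dominate every fixed polynomial: for any fixed c, n^c / e^n → 0 as n → ∞ (e.g. by the ratio test, or since e^n grows faster than any power of n). Hence n^30 · e^(−n) = n^30 / e^n → 0.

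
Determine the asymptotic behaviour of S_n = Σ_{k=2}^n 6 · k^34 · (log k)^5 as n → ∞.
S_n ~ 6 · n^35 · (log n)^5 / 35

By integral comparison, S_n = ∫_1^n 6 · x^34 · (log x)^5 dx + O(n^34 · (log n)^5). For the integral, the leading term of ∫_1^n x^34 (log x)^5 dx is n^35/35 · (log n)^5 (by repeated integration by parts; each step lowers the log-exponent and produces a relatively O(1/log n) correction). Hence S_n ~ 6 · n^35 · (log n)^5 / 35.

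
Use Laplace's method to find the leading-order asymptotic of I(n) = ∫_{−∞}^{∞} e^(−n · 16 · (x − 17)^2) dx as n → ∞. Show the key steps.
I(n) = sqrt(π/(16n))

Here φ(x) = 16 · (x − 17)^2 has its unique minimum at x* = 17 with φ(x*) = 0 and φ''(x*) = 32. Laplace's method gives
  I(n) ~ e^(−n φ(x*)) · sqrt(2π / (n · φ''(x*))) = sqrt(2π / (32n)) = sqrt(π/(16n)).
This is exact: substituting u = (x − 17)·sqrt(16n) gives I(n) = (1/sqrt(16n)) ∫_{−∞}^{∞} e^(−u^2) du = sqrt(π/(16n)).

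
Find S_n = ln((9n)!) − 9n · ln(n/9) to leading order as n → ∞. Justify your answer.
S_n ~ 9n · (ln 81 − 1) + O(ln n)

Stirling: ln((9n)!) = 9n ln(9n) − 9n + O(ln n).
  S_n = 9n ln(9n) − 9n − 9n ln(n/9) + O(ln n)
      = 9n ln(9n) − 9n ln n + 9n ln 9 − 9n + O(ln n)
      = 9n ln 9 + 9n ln 9 − 9n + O(ln n)
      = 9n (ln 81 − 1) + O(ln n).
Numerically ln(81) − 1 ≈ 3.3944.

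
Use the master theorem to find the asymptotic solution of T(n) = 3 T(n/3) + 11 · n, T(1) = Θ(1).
T(n) = Θ(n log n)

log_3 3 = 1, and f(n) = 11 · n = Θ(n^(log_3 3)). This is Case 2 of the master theorem: T(n) = Θ(f(n) · log n) = Θ(n log n).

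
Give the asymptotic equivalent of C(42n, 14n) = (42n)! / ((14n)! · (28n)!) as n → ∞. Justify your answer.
C(42n, 14n) ~ (27/4)^(14n) · sqrt(3/(4π·14n))

Write N = 14n. Apply Stirling to each factorial:
  (3N)! ~ sqrt(2π·3N) · (3N/e)^(3N),
  N! ~ sqrt(2π N) · (N/e)^N,
  (2N)! ~ sqrt(2π·2N) · (2N/e)^(2N).
The exponential factors combine to (3N)^(3N) / (N^N · (2N)^(2N)) = 3^(3N)/2^(2N) = (3^3/2^2)^N = (27/4)^N.
The square-root prefactors combine to sqrt(2π·3N) / (sqrt(2π N)·sqrt(2π·2N)) = sqrt(3 / (2π·2·N)) = sqrt(3/(4π·14n)).
Substituting N = 14n: C(42n, 14n) ~ (27/4)^(14n) · sqrt(3/(4π·14n)).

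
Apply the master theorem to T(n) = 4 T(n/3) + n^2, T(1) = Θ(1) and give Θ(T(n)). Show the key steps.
T(n) = Θ(n^2)

log_3 4 ≈ 1.262. f(n) = n^2 dominates n^(log_3 4) since 2 > 1.262, and the regularity condition a·f(n/b) = 4·(n/3)^2 = (4/9)·n^2 ≤ c·f(n) holds with c = 4/9 ≈ 0.444 < 1. So this is Case 3: T(n) = Θ(f(n)) = Θ(n^2).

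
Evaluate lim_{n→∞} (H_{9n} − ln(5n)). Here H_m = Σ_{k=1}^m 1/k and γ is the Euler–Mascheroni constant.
lim = ln(9/5) + γ

By Euler-Maclaurin, H_m = ln m + γ + O(1/m). So
  H_{9n} − ln(5n) = ln(9n) + γ − ln(5n) + O(1/n)
                       = ln(9/5) + γ + O(1/n).
Hence the limit is ln(9/5) + γ.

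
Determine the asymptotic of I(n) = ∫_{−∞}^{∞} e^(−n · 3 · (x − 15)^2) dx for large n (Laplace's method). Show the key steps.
I(n) = sqrt(π/(3n))

Here φ(x) = 3 · (x − 15)^2 has its unique minimum at x* = 15 with φ(x*) = 0 and φ''(x*) = 6. Laplace's method gives
  I(n) ~ e^(−n φ(x*)) · sqrt(2π / (n · φ''(x*))) = sqrt(2π / (6n)) = sqrt(π/(3n)).
This is exact: substituting u = (x − 15)·sqrt(3n) gives I(n) = (1/sqrt(3n)) ∫_{−∞}^{∞} e^(−u^2) du = sqrt(π/(3n)).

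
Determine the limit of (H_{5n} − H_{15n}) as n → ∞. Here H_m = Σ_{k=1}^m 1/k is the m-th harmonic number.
lim = ln(5/15) = −ln 3

Euler-Maclaurin gives H_m = ln m + γ + 1/(2m) + O(1/m^2). The γ and O(1/m) terms cancel in the difference:
  H_{5n} − H_{15n} = ln(5n) − ln(15n) + O(1/n) = ln(5/15) + O(1/n).
Hence the limit is ln(5/15) = −ln 3.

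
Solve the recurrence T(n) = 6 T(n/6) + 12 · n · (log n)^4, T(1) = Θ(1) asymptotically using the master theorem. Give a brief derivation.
T(n) = Θ(n · (log n)^5)

Here log_6 6 = 1 and f(n) = 12 · n · (log n)^4 = Θ(n^(log_6 6) · (log n)^4). This is the extended Case 2 of the master theorem (f matches the critical exponent up to log factors), giving T(n) = Θ(n^(log_6 6) · (log n)^(4+1)) = Θ(n · (log n)^5).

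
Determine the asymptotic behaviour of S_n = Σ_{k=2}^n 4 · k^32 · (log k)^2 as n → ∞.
S_n ~ 4 · n^33 · (log n)^2 / 33

By integral comparison, S_n = ∫_1^n 4 · x^32 · (log x)^2 dx + O(n^32 · (log n)^2). For the integral, the leading term of ∫_1^n x^32 (log x)^2 dx is n^33/33 · (log n)^2 (by repeated integration by parts; each step lowers the log-exponent and produces a relatively O(1/log n) correction). Hence S_n ~ 4 · n^33 · (log n)^2 / 33.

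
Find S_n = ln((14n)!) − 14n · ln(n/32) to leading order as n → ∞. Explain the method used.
S_n ~ 14n · (ln 448 − 1) + O(ln n)

Stirling: ln((14n)!) = 14n ln(14n) − 14n + O(ln n).
  S_n = 14n ln(14n) − 14n − 14n ln(n/32) + O(ln n)
      = 14n ln(14n) − 14n ln n + 14n ln 32 − 14n + O(ln n)
      = 14n ln 14 + 14n ln 32 − 14n + O(ln n)
      = 14n (ln 448 − 1) + O(ln n).
Numerically ln(448) − 1 ≈ 5.1048.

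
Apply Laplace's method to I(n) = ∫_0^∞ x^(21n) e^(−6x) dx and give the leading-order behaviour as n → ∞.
I(n) ~ (sqrt(2π·21n) / 6) · (21n/(6e))^(21n)

Write the integrand as exp(21n ln x − 6x) and set f(x) = 21n ln x − 6x. Then f'(x) = 21n/x − 6 = 0 at x* = 21n/6, and f''(x*) = −21n/x*^2 = −6^2/(21n). Laplace's method (interior maximum) gives
  I(n) ~ e^(f(x*)) · sqrt(2π / |f''(x*)|)
        = exp(21n ln(21n/6) − 21n) · sqrt(2π · 21n / 6^2)
        = (21n/6)^(21n) e^(−21n) · sqrt(2π·21n) / 6
        = (sqrt(2π·21n) / 6) · (21n/(6e))^(21n).
This matches Γ(21n+1)/6^(21n+1) with Stirling applied to Γ.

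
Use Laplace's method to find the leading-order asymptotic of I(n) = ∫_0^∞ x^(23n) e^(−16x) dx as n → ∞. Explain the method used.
I(n) ~ (sqrt(2π·23n) / 16) · (23n/(16e))^(23n)

Write the integrand as exp(23n ln x − 16x) and set f(x) = 23n ln x − 16x. Then f'(x) = 23n/x − 16 = 0 at x* = 23n/16, and f''(x*) = −23n/x*^2 = −16^2/(23n). Laplace's method (interior maximum) gives
  I(n) ~ e^(f(x*)) · sqrt(2π / |f''(x*)|)
        = exp(23n ln(23n/16) − 23n) · sqrt(2π · 23n / 16^2)
        = (23n/16)^(23n) e^(−23n) · sqrt(2π·23n) / 16
        = (sqrt(2π·23n) / 16) · (23n/(16e))^(23n).
This matches Γ(23n+1)/16^(23n+1) with Stirling applied to Γ.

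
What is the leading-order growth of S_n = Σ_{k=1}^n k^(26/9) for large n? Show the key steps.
S_n ~ (9/35) · n^(35/9)

Integral comparison: Σ_{k=1}^n k^(26/9) = ∫_0^n x^(26/9) dx + O(n^(26/9)). The integral is n^(1 + 26/9) / (1 + 26/9) = n^((26+9)/9) / ((26+9)/9) = (9/35) · n^(35/9).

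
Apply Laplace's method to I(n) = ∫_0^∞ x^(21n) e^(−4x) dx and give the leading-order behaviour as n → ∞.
I(n) ~ (sqrt(2π·21n) / 4) · (21n/(4e))^(21n)

Write the integrand as exp(21n ln x − 4x) and set f(x) = 21n ln x − 4x. Then f'(x) = 21n/x − 4 = 0 at x* = 21n/4, and f''(x*) = −21n/x*^2 = −4^2/(21n). Laplace's method (interior maximum) gives
  I(n) ~ e^(f(x*)) · sqrt(2π / |f''(x*)|)
        = exp(21n ln(21n/4) − 21n) · sqrt(2π · 21n / 4^2)
        = (21n/4)^(21n) e^(−21n) · sqrt(2π·21n) / 4
        = (sqrt(2π·21n) / 4) · (21n/(4e))^(21n).
This matches Γ(21n+1)/4^(21n+1) with Stirling applied to Γ.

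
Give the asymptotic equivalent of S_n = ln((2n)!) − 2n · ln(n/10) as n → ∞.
S_n ~ 2n · (ln 20 − 1) + O(ln n)

Stirling: ln((2n)!) = 2n ln(2n) − 2n + O(ln n).
  S_n = 2n ln(2n) − 2n − 2n ln(n/10) + O(ln n)
      = 2n ln(2n) − 2n ln n + 2n ln 10 − 2n + O(ln n)
      = 2n ln 2 + 2n ln 10 − 2n + O(ln n)
      = 2n (ln 20 − 1) + O(ln n).
Numerically ln(20) − 1 ≈ 1.9957.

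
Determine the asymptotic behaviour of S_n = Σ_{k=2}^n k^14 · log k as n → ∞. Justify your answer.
S_n ~ n^15 log n / 15 − n^15 / 225

By integral comparison, S_n = ∫_1^n x^14 · log x dx + O(n^14 · log n). For the integral, ∫ x^14 log x dx = n^15 log n / 15 − n^15/225 (integration by parts). Hence S_n ~ n^15 log n / 15 − n^15 / 225.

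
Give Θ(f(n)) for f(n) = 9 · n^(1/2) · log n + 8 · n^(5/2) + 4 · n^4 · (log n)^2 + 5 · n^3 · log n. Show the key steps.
f(n) ∈ Θ(n^4 · (log n)^2)

Compare the terms by growth order. For large n, n^a · (log n)^b dominates n^a' · (log n)^b' iff a > a', or (a = a' and b > b'). Ranking the 4 terms shows the dominant one is 4 · n^4 · (log n)^2. Hence f(n) ∈ Θ(n^4 · (log n)^2).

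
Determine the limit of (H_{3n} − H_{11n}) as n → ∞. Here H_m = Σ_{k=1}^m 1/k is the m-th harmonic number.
lim = ln(3/11)

Euler-Maclaurin gives H_m = ln m + γ + 1/(2m) + O(1/m^2). The γ and O(1/m) terms cancel in the difference:
  H_{3n} − H_{11n} = ln(3n) − ln(11n) + O(1/n) = ln(3/11) + O(1/n).
Hence the limit is ln(3/11).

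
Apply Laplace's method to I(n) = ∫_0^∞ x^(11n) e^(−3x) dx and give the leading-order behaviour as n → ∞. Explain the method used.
I(n) ~ (sqrt(2π·11n) / 3) · (11n/(3e))^(11n)

Write the integrand as exp(11n ln x − 3x) and set f(x) = 11n ln x − 3x. Then f'(x) = 11n/x − 3 = 0 at x* = 11n/3, and f''(x*) = −11n/x*^2 = −3^2/(11n). Laplace's method (interior maximum) gives
  I(n) ~ e^(f(x*)) · sqrt(2π / |f''(x*)|)
        = exp(11n ln(11n/3) − 11n) · sqrt(2π · 11n / 3^2)
        = (11n/3)^(11n) e^(−11n) · sqrt(2π·11n) / 3
        = (sqrt(2π·11n) / 3) · (11n/(3e))^(11n).
This matches Γ(11n+1)/3^(11n+1) with Stirling applied to Γ.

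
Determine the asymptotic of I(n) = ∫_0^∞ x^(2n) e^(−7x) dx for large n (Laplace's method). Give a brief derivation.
I(n) ~ (sqrt(2π·2n) / 7) · (2n/(7e))^(2n)

Write the integrand as exp(2n ln x − 7x) and set f(x) = 2n ln x − 7x. Then f'(x) = 2n/x − 7 = 0 at x* = 2n/7, and f''(x*) = −2n/x*^2 = −7^2/(2n). Laplace's method (interior maximum) gives
  I(n) ~ e^(f(x*)) · sqrt(2π / |f''(x*)|)
        = exp(2n ln(2n/7) − 2n) · sqrt(2π · 2n / 7^2)
        = (2n/7)^(2n) e^(−2n) · sqrt(2π·2n) / 7
        = (sqrt(2π·2n) / 7) · (2n/(7e))^(2n).
This matches Γ(2n+1)/7^(2n+1) with Stirling applied to Γ.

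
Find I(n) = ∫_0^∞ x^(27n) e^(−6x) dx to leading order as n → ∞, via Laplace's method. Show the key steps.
I(n) ~ (sqrt(2π·27n) / 6) · (27n/(6e))^(27n)

Write the integrand as exp(27n ln x − 6x) and set f(x) = 27n ln x − 6x. Then f'(x) = 27n/x − 6 = 0 at x* = 27n/6, and f''(x*) = −27n/x*^2 = −6^2/(27n). Laplace's method (interior maximum) gives
  I(n) ~ e^(f(x*)) · sqrt(2π / |f''(x*)|)
        = exp(27n ln(27n/6) − 27n) · sqrt(2π · 27n / 6^2)
        = (27n/6)^(27n) e^(−27n) · sqrt(2π·27n) / 6
        = (sqrt(2π·27n) / 6) · (27n/(6e))^(27n).
This matches Γ(27n+1)/6^(27n+1) with Stirling applied to Γ.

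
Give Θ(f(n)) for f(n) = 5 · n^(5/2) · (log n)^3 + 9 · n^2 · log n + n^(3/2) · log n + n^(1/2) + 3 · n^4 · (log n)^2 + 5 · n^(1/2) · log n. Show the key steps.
f(n) ∈ Θ(n^4 · (log n)^2)

Compare the terms by growth order. For large n, n^a · (log n)^b dominates n^a' · (log n)^b' iff a > a', or (a = a' and b > b'). Ranking the 6 terms shows the dominant one is 3 · n^4 · (log n)^2. Hence f(n) ∈ Θ(n^4 · (log n)^2).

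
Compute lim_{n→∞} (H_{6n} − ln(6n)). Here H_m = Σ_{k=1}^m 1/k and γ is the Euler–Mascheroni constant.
lim = γ

By Euler-Maclaurin, H_m = ln m + γ + O(1/m). So
  H_{6n} − ln(6n) = ln(6n) + γ − ln(6n) + O(1/n)
                       = ln(6/6) + γ + O(1/n).
Hence the limit is γ (since ln 1 = 0).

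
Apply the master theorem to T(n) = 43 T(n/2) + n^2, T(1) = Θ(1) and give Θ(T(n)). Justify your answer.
T(n) = Θ(n^(log_2 43))

Master theorem: compare f(n) = n^2 to n^(log_2 43) where log_2 43 ≈ 5.426. Since 2 < log_2 43, we have f(n) = O(n^(log_2 43 − ε)) for some ε > 0 — Case 1. Hence T(n) = Θ(n^(log_2 43)).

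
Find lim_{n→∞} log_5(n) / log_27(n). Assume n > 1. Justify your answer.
lim = ln(27) / ln(5) = log_5(27)

Change of base: log_5(n) = ln n / ln 5 and log_27(n) = ln n / ln 27. The ratio is (ln n / ln 5) · (ln 27 / ln n) = ln 27 / ln 5, a constant independent of n. So the limit is ln 27 / ln 5 = log_5(27).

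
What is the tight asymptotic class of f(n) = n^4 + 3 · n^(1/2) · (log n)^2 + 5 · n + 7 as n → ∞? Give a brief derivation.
f(n) ∈ Θ(n^4)

Compare the terms by growth order. For large n, n^a · (log n)^b dominates n^a' · (log n)^b' iff a > a', or (a = a' and b > b'). Ranking the 4 terms shows the dominant one is n^4. Hence f(n) ∈ Θ(n^4).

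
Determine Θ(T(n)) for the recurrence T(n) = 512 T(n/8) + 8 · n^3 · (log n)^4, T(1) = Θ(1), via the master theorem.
T(n) = Θ(n^3 · (log n)^5)

Here log_8 512 = 3 and f(n) = 8 · n^3 · (log n)^4 = Θ(n^(log_8 512) · (log n)^4). This is the extended Case 2 of the master theorem (f matches the critical exponent up to log factors), giving T(n) = Θ(n^(log_8 512) · (log n)^(4+1)) = Θ(n^3 · (log n)^5).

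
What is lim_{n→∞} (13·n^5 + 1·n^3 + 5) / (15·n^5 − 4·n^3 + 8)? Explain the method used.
lim = 13/15

For large n the leading n^5 terms dominate both numerator and denominator. Dividing top and bottom by n^5, every other term tends to 0, leaving 13/15.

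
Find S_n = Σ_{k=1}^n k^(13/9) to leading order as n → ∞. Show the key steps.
S_n ~ (9/22) · n^(22/9)

Integral comparison: Σ_{k=1}^n k^(13/9) = ∫_0^n x^(13/9) dx + O(n^(13/9)). The integral is n^(1 + 13/9) / (1 + 13/9) = n^((13+9)/9) / ((13+9)/9) = (9/22) · n^(22/9).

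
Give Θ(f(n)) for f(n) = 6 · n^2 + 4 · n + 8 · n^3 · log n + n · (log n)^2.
f(n) ∈ Θ(n^3 · log n)

Compare the terms by growth order. For large n, n^a · (log n)^b dominates n^a' · (log n)^b' iff a > a', or (a = a' and b > b'). Ranking the 4 terms shows the dominant one is 8 · n^3 · log n. Hence f(n) ∈ Θ(n^3 · log n).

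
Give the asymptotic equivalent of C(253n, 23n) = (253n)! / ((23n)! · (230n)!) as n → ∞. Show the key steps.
C(253n, 23n) ~ (285311670611/10000000000)^(23n) · sqrt(11/(20π·23n))

Write N = 23n. Apply Stirling to each factorial:
  (11N)! ~ sqrt(2π·11N) · (11N/e)^(11N),
  N! ~ sqrt(2π N) · (N/e)^N,
  (10N)! ~ sqrt(2π·10N) · (10N/e)^(10N).
The exponential factors combine to (11N)^(11N) / (N^N · (10N)^(10N)) = 11^(11N)/10^(10N) = (11^11/10^10)^N = (285311670611/10000000000)^N.
The square-root prefactors combine to sqrt(2π·11N) / (sqrt(2π N)·sqrt(2π·10N)) = sqrt(11 / (2π·10·N)) = sqrt(11/(20π·23n)).
Substituting N = 23n: C(253n, 23n) ~ (285311670611/10000000000)^(23n) · sqrt(11/(20π·23n)).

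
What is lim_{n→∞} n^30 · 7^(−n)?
lim = 0

Exponentials with base > 1 dominate every fixed polynomial: for any fixed c, n^c / 7^n → 0 as n → ∞ (e.g. by the ratio test, or by writing 7^n = e^(n ln 7) and noting e^(n ln 7) / n^c → ∞). Hence n^30 · 7^(−n) = n^30 / 7^n → 0.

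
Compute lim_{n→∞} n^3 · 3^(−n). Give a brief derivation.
lim = 0

Exponentials with base > 1 dominate every fixed polynomial: for any fixed c, n^c / 3^n → 0 as n → ∞ (e.g. by the ratio test, or by writing 3^n = e^(n ln 3) and noting e^(n ln 3) / n^c → ∞). Hence n^3 · 3^(−n) = n^3 / 3^n → 0.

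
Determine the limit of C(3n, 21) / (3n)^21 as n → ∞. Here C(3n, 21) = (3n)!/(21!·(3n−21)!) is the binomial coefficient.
lim = 1/21! = 1/51090942171709440000

With N = 3n → ∞: C(N, 21) / N^21 = [N(N−1)…(N−20)] / (21! · N^21) = (1/21!) · 1 · (1 − 1/(3n)) · … · (1 − 20/(3n)). Each factor → 1 as N → ∞, so the limit is 1/21! = 1/51090942171709440000.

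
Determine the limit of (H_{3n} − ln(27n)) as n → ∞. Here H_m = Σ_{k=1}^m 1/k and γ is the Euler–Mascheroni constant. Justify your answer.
lim = −ln 9 + γ

By Euler-Maclaurin, H_m = ln m + γ + O(1/m). So
  H_{3n} − ln(27n) = ln(3n) + γ − ln(27n) + O(1/n)
                       = ln(3/27) + γ + O(1/n).
Hence the limit is ln(3/27) + γ (= −ln 9).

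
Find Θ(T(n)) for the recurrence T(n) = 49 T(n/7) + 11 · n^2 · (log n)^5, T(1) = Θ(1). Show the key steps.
T(n) = Θ(n^2 · (log n)^6)

Here log_7 49 = 2 and f(n) = 11 · n^2 · (log n)^5 = Θ(n^(log_7 49) · (log n)^5). This is the extended Case 2 of the master theorem (f matches the critical exponent up to log factors), giving T(n) = Θ(n^(log_7 49) · (log n)^(5+1)) = Θ(n^2 · (log n)^6).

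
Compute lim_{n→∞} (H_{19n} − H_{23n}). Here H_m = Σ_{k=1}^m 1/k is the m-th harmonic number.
lim = ln(19/23)

Euler-Maclaurin gives H_m = ln m + γ + 1/(2m) + O(1/m^2). The γ and O(1/m) terms cancel in the difference:
  H_{19n} − H_{23n} = ln(19n) − ln(23n) + O(1/n) = ln(19/23) + O(1/n).
Hence the limit is ln(19/23).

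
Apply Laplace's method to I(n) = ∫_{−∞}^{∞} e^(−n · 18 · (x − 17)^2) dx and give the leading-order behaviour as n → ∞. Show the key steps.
I(n) = sqrt(π/(18n))

Here φ(x) = 18 · (x − 17)^2 has its unique minimum at x* = 17 with φ(x*) = 0 and φ''(x*) = 36. Laplace's method gives
  I(n) ~ e^(−n φ(x*)) · sqrt(2π / (n · φ''(x*))) = sqrt(2π / (36n)) = sqrt(π/(18n)).
This is exact: substituting u = (x − 17)·sqrt(18n) gives I(n) = (1/sqrt(18n)) ∫_{−∞}^{∞} e^(−u^2) du = sqrt(π/(18n)).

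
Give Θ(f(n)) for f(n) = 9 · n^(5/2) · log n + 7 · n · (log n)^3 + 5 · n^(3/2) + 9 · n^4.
f(n) ∈ Θ(n^4)

Compare the terms by growth order. For large n, n^a · (log n)^b dominates n^a' · (log n)^b' iff a > a', or (a = a' and b > b'). Ranking the 4 terms shows the dominant one is 9 · n^4. Hence f(n) ∈ Θ(n^4).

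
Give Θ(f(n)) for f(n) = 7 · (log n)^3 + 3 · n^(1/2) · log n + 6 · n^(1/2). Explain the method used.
f(n) ∈ Θ(n^(1/2) · log n)

Compare the terms by growth order. For large n, n^a · (log n)^b dominates n^a' · (log n)^b' iff a > a', or (a = a' and b > b'). Ranking the 3 terms shows the dominant one is 3 · n^(1/2) · log n. Hence f(n) ∈ Θ(n^(1/2) · log n).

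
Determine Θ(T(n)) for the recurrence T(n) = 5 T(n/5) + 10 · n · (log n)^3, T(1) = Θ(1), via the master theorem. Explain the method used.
T(n) = Θ(n · (log n)^4)

Here log_5 5 = 1 and f(n) = 10 · n · (log n)^3 = Θ(n^(log_5 5) · (log n)^3). This is the extended Case 2 of the master theorem (f matches the critical exponent up to log factors), giving T(n) = Θ(n^(log_5 5) · (log n)^(3+1)) = Θ(n · (log n)^4).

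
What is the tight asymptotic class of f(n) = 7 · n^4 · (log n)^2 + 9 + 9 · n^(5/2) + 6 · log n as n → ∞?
f(n) ∈ Θ(n^4 · (log n)^2)

Compare the terms by growth order. For large n, n^a · (log n)^b dominates n^a' · (log n)^b' iff a > a', or (a = a' and b > b'). Ranking the 4 terms shows the dominant one is 7 · n^4 · (log n)^2. Hence f(n) ∈ Θ(n^4 · (log n)^2).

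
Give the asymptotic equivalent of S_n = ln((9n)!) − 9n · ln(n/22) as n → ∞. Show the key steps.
S_n ~ 9n · (ln 198 − 1) + O(ln n)

Stirling: ln((9n)!) = 9n ln(9n) − 9n + O(ln n).
  S_n = 9n ln(9n) − 9n − 9n ln(n/22) + O(ln n)
      = 9n ln(9n) − 9n ln n + 9n ln 22 − 9n + O(ln n)
      = 9n ln 9 + 9n ln 22 − 9n + O(ln n)
      = 9n (ln 198 − 1) + O(ln n).
Numerically ln(198) − 1 ≈ 4.2883.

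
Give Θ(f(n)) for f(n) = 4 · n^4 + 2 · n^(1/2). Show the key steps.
f(n) ∈ Θ(n^4)

Compare the terms by growth order. For large n, n^a · (log n)^b dominates n^a' · (log n)^b' iff a > a', or (a = a' and b > b'). Ranking the 2 terms shows the dominant one is 4 · n^4. Hence f(n) ∈ Θ(n^4).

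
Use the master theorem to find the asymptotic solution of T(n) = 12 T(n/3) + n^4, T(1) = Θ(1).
T(n) = Θ(n^4)

log_3 12 ≈ 2.262. f(n) = n^4 dominates n^(log_3 12) since 4 > 2.262, and the regularity condition a·f(n/b) = 12·(n/3)^4 = (12/81)·n^4 ≤ c·f(n) holds with c = 12/81 ≈ 0.148 < 1. So this is Case 3: T(n) = Θ(f(n)) = Θ(n^4).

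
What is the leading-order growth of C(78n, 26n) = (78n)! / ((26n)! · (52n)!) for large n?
C(78n, 26n) ~ (27/4)^(26n) · sqrt(3/(4π·26n))

Write N = 26n. Apply Stirling to each factorial:
  (3N)! ~ sqrt(2π·3N) · (3N/e)^(3N),
  N! ~ sqrt(2π N) · (N/e)^N,
  (2N)! ~ sqrt(2π·2N) · (2N/e)^(2N).
The exponential factors combine to (3N)^(3N) / (N^N · (2N)^(2N)) = 3^(3N)/2^(2N) = (3^3/2^2)^N = (27/4)^N.
The square-root prefactors combine to sqrt(2π·3N) / (sqrt(2π N)·sqrt(2π·2N)) = sqrt(3 / (2π·2·N)) = sqrt(3/(4π·26n)).
Substituting N = 26n: C(78n, 26n) ~ (27/4)^(26n) · sqrt(3/(4π·26n)).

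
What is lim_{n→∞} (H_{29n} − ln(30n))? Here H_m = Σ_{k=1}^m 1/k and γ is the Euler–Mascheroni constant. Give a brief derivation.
lim = ln(29/30) + γ

By Euler-Maclaurin, H_m = ln m + γ + O(1/m). So
  H_{29n} − ln(30n) = ln(29n) + γ − ln(30n) + O(1/n)
                       = ln(29/30) + γ + O(1/n).
Hence the limit is ln(29/30) + γ.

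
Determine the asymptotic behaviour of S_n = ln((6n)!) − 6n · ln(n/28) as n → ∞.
S_n ~ 6n · (ln 168 − 1) + O(ln n)

Stirling: ln((6n)!) = 6n ln(6n) − 6n + O(ln n).
  S_n = 6n ln(6n) − 6n − 6n ln(n/28) + O(ln n)
      = 6n ln(6n) − 6n ln n + 6n ln 28 − 6n + O(ln n)
      = 6n ln 6 + 6n ln 28 − 6n + O(ln n)
      = 6n (ln 168 − 1) + O(ln n).
Numerically ln(168) − 1 ≈ 4.1240.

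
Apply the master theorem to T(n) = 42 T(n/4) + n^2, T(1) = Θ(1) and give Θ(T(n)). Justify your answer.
T(n) = Θ(n^(log_4 42))

Master theorem: compare f(n) = n^2 to n^(log_4 42) where log_4 42 ≈ 2.696. Since 2 < log_4 42, we have f(n) = O(n^(log_4 42 − ε)) for some ε > 0 — Case 1. Hence T(n) = Θ(n^(log_4 42)).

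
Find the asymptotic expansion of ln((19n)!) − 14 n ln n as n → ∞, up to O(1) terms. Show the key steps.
ln((19n)!) − 14 n ln n = 5 n ln n + 19(ln 19 − 1) n + (1/2) ln(2π·19n) + O(1/n)

Stirling: ln((19n)!) = 19n ln(19n) − 19n + (1/2) ln(2π·19n) + O(1/n).
Expand 19n ln(19n) = 19n (ln n + ln 19) = 19n ln n + 19n ln 19.
Subtract 14n ln n: leading term is (19 − 14) n ln n = 5 n ln n. The next term is 19n ln 19 − 19n = 19(ln 19 − 1) n. Then the (1/2) ln(2π·19n) correction.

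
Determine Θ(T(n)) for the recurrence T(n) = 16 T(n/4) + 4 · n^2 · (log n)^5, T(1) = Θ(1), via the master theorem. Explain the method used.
T(n) = Θ(n^2 · (log n)^6)

Here log_4 16 = 2 and f(n) = 4 · n^2 · (log n)^5 = Θ(n^(log_4 16) · (log n)^5). This is the extended Case 2 of the master theorem (f matches the critical exponent up to log factors), giving T(n) = Θ(n^(log_4 16) · (log n)^(5+1)) = Θ(n^2 · (log n)^6).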